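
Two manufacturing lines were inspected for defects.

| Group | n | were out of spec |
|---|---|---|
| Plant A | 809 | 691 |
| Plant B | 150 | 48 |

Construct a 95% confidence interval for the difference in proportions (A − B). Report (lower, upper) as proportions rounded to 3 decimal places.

Sample proportions: 691/809 = 0.8541, 48/150 = 0.3200.
Each SE is √(p̂(1−p̂)/n): √(0.8541·0.1459/809) = 0.01241 and √(0.3200·0.6800/150) = 0.03809.
SE(p̂₁ − p̂₂) = √(SE₁² + SE₂²) = √(0.0001540081 + 0.0014508481) = 0.04006, since the two samples are independent.
At 95% confidence z* = 1.960; margin = 1.960 × 0.04006 = 0.07852.
The difference is 0.8541 − 0.3200 = 0.5341, so the interval is 0.5341 ± 0.07852 = (0.456, 0.613).

(0.456, 0.613)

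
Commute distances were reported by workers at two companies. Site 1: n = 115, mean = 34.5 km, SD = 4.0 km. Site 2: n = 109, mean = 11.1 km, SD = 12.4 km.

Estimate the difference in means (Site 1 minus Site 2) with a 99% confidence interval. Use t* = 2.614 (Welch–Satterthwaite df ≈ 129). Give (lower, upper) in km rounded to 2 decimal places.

Per-group SEs: s₁/√n₁ = 4.0/√115 = 0.3730, s₂/√n₂ = 12.4/√109 = 1.1877.
Unpooled SE of the difference: √(0.139129 + 1.41063129) = 1.2449.
Margin of error = t* · SE = 2.614 × 1.2449 = 3.2542.
x̄₁ − x̄₂ = 34.5 − 11.1 = 23.4000.
CI: 23.4000 ± 3.2542 = (20.15, 26.65).

(20.15, 26.65)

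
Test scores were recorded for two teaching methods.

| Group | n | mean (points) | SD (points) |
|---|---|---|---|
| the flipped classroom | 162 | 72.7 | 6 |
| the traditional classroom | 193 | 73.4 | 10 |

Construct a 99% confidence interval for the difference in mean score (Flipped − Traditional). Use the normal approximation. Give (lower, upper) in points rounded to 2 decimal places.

(-2.92, 1.52)

Per-group SEs: s₁/√n₁ = 6/√162 = 0.4714, s₂/√n₂ = 10/√193 = 0.7198.
Unpooled SE of the difference: √(0.22221796 + 0.51811204) = 0.8604.
Margin of error = z* · SE = 2.576 × 0.8604 = 2.2164.
x̄₁ − x̄₂ = 72.7 − 73.4 = -0.7000.
CI: -0.7000 ± 2.2164 = (-2.92, 1.52).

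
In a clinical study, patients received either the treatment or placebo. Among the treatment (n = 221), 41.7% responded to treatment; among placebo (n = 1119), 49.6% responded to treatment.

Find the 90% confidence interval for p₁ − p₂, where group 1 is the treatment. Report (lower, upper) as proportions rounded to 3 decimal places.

(-0.139, -0.019)

SE₁ = √(p̂₁(1−p̂₁)/n₁) = √(0.4170·0.5830/221) = 0.03317; SE₂ = √(0.4960·0.5040/1119) = 0.01495.
Independent samples: SE of the difference = √(SE₁² + SE₂²) = √(0.0011002489 + 0.0002235025) = 0.03638.
z* for 90% confidence is 1.645, so the margin of error is 1.645 × 0.03638 = 0.05985.
Point estimate p̂₁ − p̂₂ = 0.4170 − 0.4960 = -0.0790.
-0.0790 ± 0.05985 → (-0.139, -0.019).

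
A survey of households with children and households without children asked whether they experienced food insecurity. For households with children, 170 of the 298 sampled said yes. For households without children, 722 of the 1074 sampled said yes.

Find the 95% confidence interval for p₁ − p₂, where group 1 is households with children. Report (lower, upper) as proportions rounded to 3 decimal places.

p̂₁ = 170/298 = 0.5705 and p̂₂ = 722/1074 = 0.6723.
SE₁ = √(p̂₁(1−p̂₁)/n₁) = √(0.5705·0.4295/298) = 0.02867; SE₂ = √(0.6723·0.3277/1074) = 0.01432.
Independent samples: SE of the difference = √(SE₁² + SE₂²) = √(0.0008219689 + 0.0002050624) = 0.03205.
z* for 95% confidence is 1.960, so the margin of error is 1.960 × 0.03205 = 0.06282.
Point estimate p̂₁ − p̂₂ = 0.5705 − 0.6723 = -0.1018.
-0.1018 ± 0.06282 → (-0.165, -0.039).

(-0.165, -0.039)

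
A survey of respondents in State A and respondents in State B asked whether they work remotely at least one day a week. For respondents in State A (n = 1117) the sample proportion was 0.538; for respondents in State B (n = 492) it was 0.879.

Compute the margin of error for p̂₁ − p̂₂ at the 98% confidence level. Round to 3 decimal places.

SE₁ = √(p̂₁(1−p̂₁)/n₁) = √(0.5380·0.4620/1117) = 0.01492; SE₂ = √(0.8790·0.1210/492) = 0.01470.
Independent samples: SE of the difference = √(SE₁² + SE₂²) = √(0.0002226064 + 0.00021609) = 0.02095.
z* for 98% confidence is 2.326, so the margin of error is 2.326 × 0.02095 = 0.04873.

0.049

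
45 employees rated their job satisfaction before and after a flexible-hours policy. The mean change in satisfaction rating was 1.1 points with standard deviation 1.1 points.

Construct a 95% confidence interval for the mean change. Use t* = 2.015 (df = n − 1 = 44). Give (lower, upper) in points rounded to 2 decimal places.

(0.77, 1.43)

Paired design: SE = s_d/√n = 1.1/√45 = 0.1640.
t* = 2.015; margin of error = 2.015 × 0.1640 = 0.3305.
1.1 ± 0.3305 → (0.77, 1.43).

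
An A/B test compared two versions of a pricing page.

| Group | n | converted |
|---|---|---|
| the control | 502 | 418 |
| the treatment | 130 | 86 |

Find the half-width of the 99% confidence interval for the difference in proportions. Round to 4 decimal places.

Sample proportions: 418/502 = 0.8327, 86/130 = 0.6615.
Each SE is √(p̂(1−p̂)/n): √(0.8327·0.1673/502) = 0.01666 and √(0.6615·0.3385/130) = 0.04150.
SE(p̂₁ − p̂₂) = √(SE₁² + SE₂²) = √(0.0002775556 + 0.00172225) = 0.04472, since the two samples are independent.
At 99% confidence z* = 2.576; margin = 2.576 × 0.04472 = 0.11520.

0.1152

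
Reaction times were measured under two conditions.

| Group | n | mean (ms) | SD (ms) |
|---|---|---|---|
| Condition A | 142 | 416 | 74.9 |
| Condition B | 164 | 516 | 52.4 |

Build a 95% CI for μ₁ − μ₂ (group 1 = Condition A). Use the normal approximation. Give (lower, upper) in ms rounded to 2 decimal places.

(-114.70, -85.30)

Standard errors of each mean: 74.9/√142 = 6.2855 and 52.4/√164 = 4.0918.
SE(x̄₁ − x̄₂) = √(6.2855² + 4.0918²) = 7.5000 for independent samples with unequal variances.
With z* = 1.960, the margin is 1.960 × 7.5000 = 14.7000.
x̄₁ − x̄₂ = 416 − 516 = -100.0000; the interval is -100.0000 ± 14.7000 = (-114.70, -85.30).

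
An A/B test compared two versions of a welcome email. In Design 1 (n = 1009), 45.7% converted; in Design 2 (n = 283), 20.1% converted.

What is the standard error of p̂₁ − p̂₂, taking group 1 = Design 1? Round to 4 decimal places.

0.0285

Each SE is √(p̂(1−p̂)/n): √(0.4570·0.5430/1009) = 0.01568 and √(0.2010·0.7990/283) = 0.02382.
SE(p̂₁ − p̂₂) = √(SE₁² + SE₂²) = √(0.0002458624 + 0.0005673924) = 0.02852, since the two samples are independent.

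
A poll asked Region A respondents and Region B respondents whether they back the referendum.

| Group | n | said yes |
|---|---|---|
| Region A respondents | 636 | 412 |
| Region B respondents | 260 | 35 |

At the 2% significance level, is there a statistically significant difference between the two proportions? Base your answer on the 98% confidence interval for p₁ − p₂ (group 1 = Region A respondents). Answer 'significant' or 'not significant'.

Sample proportions: 412/636 = 0.6478, 35/260 = 0.1346.
Each SE is √(p̂(1−p̂)/n): √(0.6478·0.3522/636) = 0.01894 and √(0.1346·0.8654/260) = 0.02117.
SE(p̂₁ − p̂₂) = √(SE₁² + SE₂²) = √(0.0003587236 + 0.0004481689) = 0.02841, since the two samples are independent.
At 98% confidence z* = 2.326; margin = 2.326 × 0.02841 = 0.06608.
The difference is 0.6478 − 0.1346 = 0.5132, so the interval is 0.5132 ± 0.06608 = (0.44712, 0.57928).
The interval (0.44712, 0.57928) does not contain 0, so the difference is significant.

significant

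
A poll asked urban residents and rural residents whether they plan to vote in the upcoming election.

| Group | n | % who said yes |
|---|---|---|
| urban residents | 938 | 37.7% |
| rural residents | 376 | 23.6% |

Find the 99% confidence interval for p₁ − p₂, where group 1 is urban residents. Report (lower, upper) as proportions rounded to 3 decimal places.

(0.071, 0.211)

SE₁ = √(p̂₁(1−p̂₁)/n₁) = √(0.3770·0.6230/938) = 0.01582; SE₂ = √(0.2360·0.7640/376) = 0.02190.
Independent samples: SE of the difference = √(SE₁² + SE₂²) = √(0.0002502724 + 0.00047961) = 0.02702.
z* for 99% confidence is 2.576, so the margin of error is 2.576 × 0.02702 = 0.06960.
Point estimate p̂₁ − p̂₂ = 0.3770 − 0.2360 = 0.1410.
0.1410 ± 0.06960 → (0.071, 0.211).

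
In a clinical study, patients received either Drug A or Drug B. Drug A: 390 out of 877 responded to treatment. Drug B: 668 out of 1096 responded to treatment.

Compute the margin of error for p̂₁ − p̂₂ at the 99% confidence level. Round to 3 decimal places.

p̂₁ = 390/877 = 0.4447 and p̂₂ = 668/1096 = 0.6095.
SE₁ = √(p̂₁(1−p̂₁)/n₁) = √(0.4447·0.5553/877) = 0.01678; SE₂ = √(0.6095·0.3905/1096) = 0.01474.
Independent samples: SE of the difference = √(SE₁² + SE₂²) = √(0.0002815684 + 0.0002172676) = 0.02233.
z* for 99% confidence is 2.576, so the margin of error is 2.576 × 0.02233 = 0.05752.

0.058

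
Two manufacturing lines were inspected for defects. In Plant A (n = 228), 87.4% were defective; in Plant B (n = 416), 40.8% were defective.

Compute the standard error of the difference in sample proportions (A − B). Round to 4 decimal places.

0.0326

Each SE is √(p̂(1−p̂)/n): √(0.8740·0.1260/228) = 0.02198 and √(0.4080·0.5920/416) = 0.02410.
SE(p̂₁ − p̂₂) = √(SE₁² + SE₂²) = √(0.0004831204 + 0.00058081) = 0.03262, since the two samples are independent.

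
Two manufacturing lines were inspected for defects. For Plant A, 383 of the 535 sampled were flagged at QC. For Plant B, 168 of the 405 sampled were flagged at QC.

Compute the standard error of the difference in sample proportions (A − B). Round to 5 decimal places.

0.03130

p̂₁ = 383/535 = 0.7159 and p̂₂ = 168/405 = 0.4148.
SE₁ = √(p̂₁(1−p̂₁)/n₁) = √(0.7159·0.2841/535) = 0.01950; SE₂ = √(0.4148·0.5852/405) = 0.02448.
Independent samples: SE of the difference = √(SE₁² + SE₂²) = √(0.00038025 + 0.0005992704) = 0.03130.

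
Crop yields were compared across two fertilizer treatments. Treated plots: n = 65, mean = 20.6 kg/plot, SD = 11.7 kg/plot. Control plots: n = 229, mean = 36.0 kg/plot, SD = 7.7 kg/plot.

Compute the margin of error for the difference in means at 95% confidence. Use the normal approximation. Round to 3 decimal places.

3.014

SE₁ = s₁/√n₁ = 11.7/√65 = 1.4512; SE₂ = 7.7/√229 = 0.5088.
Independent samples, unequal variances: SE_diff = √(SE₁² + SE₂²) = √(2.10598144 + 0.25887744) = 1.5378.
z* = 1.960, so margin of error = 1.960 × 1.5378 = 3.0141.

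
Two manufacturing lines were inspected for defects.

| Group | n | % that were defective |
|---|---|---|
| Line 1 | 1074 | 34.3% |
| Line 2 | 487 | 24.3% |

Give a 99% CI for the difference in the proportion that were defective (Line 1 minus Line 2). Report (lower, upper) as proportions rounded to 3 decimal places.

The two standard errors are √(0.3430×0.6570/1074) = 0.01449 and √(0.2430×0.7570/487) = 0.01944.
Because the samples are independent, SE_diff = √(0.01449² + 0.01944²) = 0.02425.
Using z* = 2.576 for 99%, ME = 2.576 × 0.02425 = 0.06247.
p̂₁ − p̂₂ = 0.1000; interval 0.1000 ± 0.06247 gives (0.038, 0.162).

(0.038, 0.162)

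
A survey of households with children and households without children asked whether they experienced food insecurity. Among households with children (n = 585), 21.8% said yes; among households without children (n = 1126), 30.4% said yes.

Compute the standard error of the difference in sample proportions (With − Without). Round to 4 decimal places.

0.0219

Each SE is √(p̂(1−p̂)/n): √(0.2180·0.7820/585) = 0.01707 and √(0.3040·0.6960/1126) = 0.01371.
SE(p̂₁ − p̂₂) = √(SE₁² + SE₂²) = √(0.0002913849 + 0.0001879641) = 0.02189, since the two samples are independent.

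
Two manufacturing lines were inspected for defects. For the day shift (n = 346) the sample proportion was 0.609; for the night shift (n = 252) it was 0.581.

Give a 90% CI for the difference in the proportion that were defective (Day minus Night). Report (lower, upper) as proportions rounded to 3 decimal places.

(-0.039, 0.095)

Each SE is √(p̂(1−p̂)/n): √(0.6090·0.3910/346) = 0.02623 and √(0.5810·0.4190/252) = 0.03108.
SE(p̂₁ − p̂₂) = √(SE₁² + SE₂²) = √(0.0006880129 + 0.0009659664) = 0.04067, since the two samples are independent.
At 90% confidence z* = 1.645; margin = 1.645 × 0.04067 = 0.06690.
The difference is 0.6090 − 0.5810 = 0.0280, so the interval is 0.0280 ± 0.06690 = (-0.039, 0.095).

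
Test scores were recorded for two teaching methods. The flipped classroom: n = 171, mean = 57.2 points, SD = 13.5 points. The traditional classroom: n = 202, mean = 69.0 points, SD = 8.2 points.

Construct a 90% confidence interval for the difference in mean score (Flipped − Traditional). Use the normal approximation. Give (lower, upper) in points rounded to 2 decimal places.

Standard errors of each mean: 13.5/√171 = 1.0324 and 8.2/√202 = 0.5769.
SE(x̄₁ − x̄₂) = √(1.0324² + 0.5769²) = 1.1827 for independent samples with unequal variances.
With z* = 1.645, the margin is 1.645 × 1.1827 = 1.9455.
x̄₁ − x̄₂ = 57.2 − 69.0 = -11.8000; the interval is -11.8000 ± 1.9455 = (-13.75, -9.85).

(-13.75, -9.85)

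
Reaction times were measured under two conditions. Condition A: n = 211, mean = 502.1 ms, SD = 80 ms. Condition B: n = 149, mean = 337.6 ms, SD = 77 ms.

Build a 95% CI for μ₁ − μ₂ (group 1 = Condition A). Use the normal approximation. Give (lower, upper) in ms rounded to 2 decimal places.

Per-group SEs: s₁/√n₁ = 80/√211 = 5.5074, s₂/√n₂ = 77/√149 = 6.3081.
Unpooled SE of the difference: √(30.33145476 + 39.79212561) = 8.3740.
Margin of error = z* · SE = 1.960 × 8.3740 = 16.4130.
x̄₁ − x̄₂ = 502.1 − 337.6 = 164.5000.
CI: 164.5000 ± 16.4130 = (148.09, 180.91).

(148.09, 180.91)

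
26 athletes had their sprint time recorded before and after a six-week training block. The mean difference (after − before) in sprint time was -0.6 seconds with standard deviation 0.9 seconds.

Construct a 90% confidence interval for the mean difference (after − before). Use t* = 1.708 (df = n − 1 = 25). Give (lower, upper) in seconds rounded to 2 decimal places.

(-0.90, -0.30)

Paired design: SE = s_d/√n = 0.9/√26 = 0.1765.
t* = 1.708; margin of error = 1.708 × 0.1765 = 0.3015.
-0.6 ± 0.3015 → (-0.90, -0.30).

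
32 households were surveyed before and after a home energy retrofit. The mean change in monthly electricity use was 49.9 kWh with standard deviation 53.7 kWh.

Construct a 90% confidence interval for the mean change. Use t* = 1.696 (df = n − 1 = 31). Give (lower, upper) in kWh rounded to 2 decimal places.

(33.80, 66.00)

Paired design: SE = s_d/√n = 53.7/√32 = 9.4929.
t* = 1.696; margin of error = 1.696 × 9.4929 = 16.1000.
49.9 ± 16.1000 → (33.80, 66.00).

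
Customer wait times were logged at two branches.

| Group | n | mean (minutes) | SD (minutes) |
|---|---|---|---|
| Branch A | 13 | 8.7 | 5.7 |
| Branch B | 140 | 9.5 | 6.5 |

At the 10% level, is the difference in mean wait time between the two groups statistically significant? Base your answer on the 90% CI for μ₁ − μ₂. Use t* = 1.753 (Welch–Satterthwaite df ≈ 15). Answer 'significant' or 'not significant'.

not significant

SE₁ = s₁/√n₁ = 5.7/√13 = 1.5809; SE₂ = 6.5/√140 = 0.5494.
Independent samples, unequal variances: SE_diff = √(SE₁² + SE₂²) = √(2.49924481 + 0.30184036) = 1.6736.
t* = 1.753, so margin of error = 1.753 × 1.6736 = 2.9338.
Difference in means = 8.7 − 9.5 = -0.8000.
-0.8000 ± 2.9338 → (-3.7338, 2.1338).
The interval (-3.7338, 2.1338) contains 0, so the difference is not significant.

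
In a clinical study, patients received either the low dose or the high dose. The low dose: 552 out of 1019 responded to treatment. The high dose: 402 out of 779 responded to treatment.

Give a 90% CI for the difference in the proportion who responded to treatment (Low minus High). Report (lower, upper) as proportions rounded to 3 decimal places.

(-0.013, 0.065)

p̂₁ = 552/1019 = 0.5417 and p̂₂ = 402/779 = 0.5160.
SE₁ = √(p̂₁(1−p̂₁)/n₁) = √(0.5417·0.4583/1019) = 0.01561; SE₂ = √(0.5160·0.4840/779) = 0.01791.
Independent samples: SE of the difference = √(SE₁² + SE₂²) = √(0.0002436721 + 0.0003207681) = 0.02376.
z* for 90% confidence is 1.645, so the margin of error is 1.645 × 0.02376 = 0.03909.
Point estimate p̂₁ − p̂₂ = 0.5417 − 0.5160 = 0.0257.
0.0257 ± 0.03909 → (-0.013, 0.065).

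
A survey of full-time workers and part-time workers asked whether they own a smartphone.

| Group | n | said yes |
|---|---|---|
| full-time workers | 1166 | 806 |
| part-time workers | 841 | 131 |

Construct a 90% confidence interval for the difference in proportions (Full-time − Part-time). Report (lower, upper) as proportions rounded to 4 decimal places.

First, p̂₁ = 806/1166 = 0.6913; p̂₂ = 131/841 = 0.1558.
The two standard errors are √(0.6913×0.3087/1166) = 0.01353 and √(0.1558×0.8442/841) = 0.01251.
Because the samples are independent, SE_diff = √(0.01353² + 0.01251²) = 0.01843.
Using z* = 1.645 for 90%, ME = 1.645 × 0.01843 = 0.03032.
p̂₁ − p̂₂ = 0.5355; interval 0.5355 ± 0.03032 gives (0.5052, 0.5658).

(0.5052, 0.5658)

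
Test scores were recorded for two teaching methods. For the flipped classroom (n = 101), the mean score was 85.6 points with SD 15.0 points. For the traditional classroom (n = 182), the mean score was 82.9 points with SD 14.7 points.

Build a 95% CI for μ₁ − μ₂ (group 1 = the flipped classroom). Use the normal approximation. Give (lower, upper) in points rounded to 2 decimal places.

SE₁ = s₁/√n₁ = 15.0/√101 = 1.4926; SE₂ = 14.7/√182 = 1.0896.
Independent samples, unequal variances: SE_diff = √(SE₁² + SE₂²) = √(2.22785476 + 1.18722816) = 1.8480.
z* = 1.960, so margin of error = 1.960 × 1.8480 = 3.6221.
Difference in means = 85.6 − 82.9 = 2.7000.
2.7000 ± 3.6221 → (-0.92, 6.32).

(-0.92, 6.32)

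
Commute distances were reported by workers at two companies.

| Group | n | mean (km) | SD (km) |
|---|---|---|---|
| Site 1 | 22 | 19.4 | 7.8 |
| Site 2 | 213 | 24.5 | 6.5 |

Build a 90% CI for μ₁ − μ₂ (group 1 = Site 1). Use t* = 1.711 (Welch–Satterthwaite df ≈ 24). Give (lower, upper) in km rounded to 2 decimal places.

SE₁ = s₁/√n₁ = 7.8/√22 = 1.6630; SE₂ = 6.5/√213 = 0.4454.
Independent samples, unequal variances: SE_diff = √(SE₁² + SE₂²) = √(2.765569 + 0.19838116) = 1.7216.
t* = 1.711, so margin of error = 1.711 × 1.7216 = 2.9457.
Difference in means = 19.4 − 24.5 = -5.1000.
-5.1000 ± 2.9457 → (-8.05, -2.15).

(-8.05, -2.15)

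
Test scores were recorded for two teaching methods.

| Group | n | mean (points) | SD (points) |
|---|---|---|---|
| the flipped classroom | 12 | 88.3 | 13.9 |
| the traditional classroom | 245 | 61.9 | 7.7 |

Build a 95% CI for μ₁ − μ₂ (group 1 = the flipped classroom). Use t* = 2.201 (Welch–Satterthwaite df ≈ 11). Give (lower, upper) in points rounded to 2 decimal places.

(17.50, 35.30)

Per-group SEs: s₁/√n₁ = 13.9/√12 = 4.0126, s₂/√n₂ = 7.7/√245 = 0.4919.
Unpooled SE of the difference: √(16.10095876 + 0.24196561) = 4.0426.
Margin of error = t* · SE = 2.201 × 4.0426 = 8.8978.
x̄₁ − x̄₂ = 88.3 − 61.9 = 26.4000.
CI: 26.4000 ± 8.8978 = (17.50, 35.30).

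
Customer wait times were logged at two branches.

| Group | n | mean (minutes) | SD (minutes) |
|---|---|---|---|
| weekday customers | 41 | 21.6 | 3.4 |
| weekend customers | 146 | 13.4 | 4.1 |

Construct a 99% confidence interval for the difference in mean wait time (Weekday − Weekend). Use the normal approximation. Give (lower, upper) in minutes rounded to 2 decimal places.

(6.58, 9.82)

Per-group SEs: s₁/√n₁ = 3.4/√41 = 0.5310, s₂/√n₂ = 4.1/√146 = 0.3393.
Unpooled SE of the difference: √(0.281961 + 0.11512449) = 0.6301.
Margin of error = z* · SE = 2.576 × 0.6301 = 1.6231.
x̄₁ − x̄₂ = 21.6 − 13.4 = 8.2000.
CI: 8.2000 ± 1.6231 = (6.58, 9.82).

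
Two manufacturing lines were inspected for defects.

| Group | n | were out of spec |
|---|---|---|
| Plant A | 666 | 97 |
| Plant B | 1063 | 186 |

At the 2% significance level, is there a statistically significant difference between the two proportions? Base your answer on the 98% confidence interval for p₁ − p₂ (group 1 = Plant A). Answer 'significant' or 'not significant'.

First, p̂₁ = 97/666 = 0.1456; p̂₂ = 186/1063 = 0.1750.
The two standard errors are √(0.1456×0.8544/666) = 0.01367 and √(0.1750×0.8250/1063) = 0.01165.
Because the samples are independent, SE_diff = √(0.01367² + 0.01165²) = 0.01796.
Using z* = 2.326 for 98%, ME = 2.326 × 0.01796 = 0.04177.
p̂₁ − p̂₂ = -0.0294; interval -0.0294 ± 0.04177 gives (-0.07117, 0.01237).
The interval (-0.07117, 0.01237) contains 0, so the difference is not significant.

not significant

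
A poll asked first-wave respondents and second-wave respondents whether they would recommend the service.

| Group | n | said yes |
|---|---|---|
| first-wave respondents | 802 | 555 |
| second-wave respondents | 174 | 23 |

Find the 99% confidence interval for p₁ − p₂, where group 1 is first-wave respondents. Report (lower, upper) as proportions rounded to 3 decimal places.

(0.481, 0.638)

p̂₁ = 555/802 = 0.6920 and p̂₂ = 23/174 = 0.1322.
SE₁ = √(p̂₁(1−p̂₁)/n₁) = √(0.6920·0.3080/802) = 0.01630; SE₂ = √(0.1322·0.8678/174) = 0.02568.
Independent samples: SE of the difference = √(SE₁² + SE₂²) = √(0.00026569 + 0.0006594624) = 0.03042.
z* for 99% confidence is 2.576, so the margin of error is 2.576 × 0.03042 = 0.07836.
Point estimate p̂₁ − p̂₂ = 0.6920 − 0.1322 = 0.5598.
0.5598 ± 0.07836 → (0.481, 0.638).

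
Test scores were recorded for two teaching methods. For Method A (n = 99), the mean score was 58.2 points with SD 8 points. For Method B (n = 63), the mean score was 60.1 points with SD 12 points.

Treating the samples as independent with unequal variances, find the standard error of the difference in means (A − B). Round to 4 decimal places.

1.7124

Per-group SEs: s₁/√n₁ = 8/√99 = 0.8040, s₂/√n₂ = 12/√63 = 1.5119.
Unpooled SE of the difference: √(0.646416 + 2.28584161) = 1.7124.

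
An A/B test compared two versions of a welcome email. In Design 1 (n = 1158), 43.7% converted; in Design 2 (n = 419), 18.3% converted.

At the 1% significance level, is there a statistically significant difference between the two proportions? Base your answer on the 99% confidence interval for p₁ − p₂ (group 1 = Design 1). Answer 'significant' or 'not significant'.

SE₁ = √(p̂₁(1−p̂₁)/n₁) = √(0.4370·0.5630/1158) = 0.01458; SE₂ = √(0.1830·0.8170/419) = 0.01889.
Independent samples: SE of the difference = √(SE₁² + SE₂²) = √(0.0002125764 + 0.0003568321) = 0.02386.
z* for 99% confidence is 2.576, so the margin of error is 2.576 × 0.02386 = 0.06146.
Point estimate p̂₁ − p̂₂ = 0.4370 − 0.1830 = 0.2540.
0.2540 ± 0.06146 → (0.19254, 0.31546).
The interval (0.19254, 0.31546) does not contain 0, so the difference is significant.

significant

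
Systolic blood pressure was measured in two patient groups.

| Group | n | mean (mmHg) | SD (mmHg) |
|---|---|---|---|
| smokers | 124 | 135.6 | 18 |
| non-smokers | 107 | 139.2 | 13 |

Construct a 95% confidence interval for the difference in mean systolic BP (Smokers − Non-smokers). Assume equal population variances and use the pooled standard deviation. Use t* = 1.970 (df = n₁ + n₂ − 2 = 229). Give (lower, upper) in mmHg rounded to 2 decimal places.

(-7.73, 0.53)

Pooled variance s_p² = [123·18² + 106·13²] / (124+107−2) = 252.2533, so s_p = 15.8825.
SE_diff = s_p·√(1/n₁ + 1/n₂) = 15.8825·√(1/124 + 1/107) = 2.0957.
t* = 1.970; margin = 1.970 × 2.0957 = 4.1285.
Difference = 135.6 − 139.2 = -3.6000.
-3.6000 ± 4.1285 → (-7.73, 0.53).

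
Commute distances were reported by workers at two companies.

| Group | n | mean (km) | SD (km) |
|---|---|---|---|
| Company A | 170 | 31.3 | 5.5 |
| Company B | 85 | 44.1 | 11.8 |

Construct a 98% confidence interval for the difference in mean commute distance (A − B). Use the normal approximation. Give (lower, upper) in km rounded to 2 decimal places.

SE₁ = s₁/√n₁ = 5.5/√170 = 0.4218; SE₂ = 11.8/√85 = 1.2799.
Independent samples, unequal variances: SE_diff = √(SE₁² + SE₂²) = √(0.17791524 + 1.63814401) = 1.3476.
z* = 2.326, so margin of error = 2.326 × 1.3476 = 3.1345.
Difference in means = 31.3 − 44.1 = -12.8000.
-12.8000 ± 3.1345 → (-15.93, -9.67).

(-15.93, -9.67)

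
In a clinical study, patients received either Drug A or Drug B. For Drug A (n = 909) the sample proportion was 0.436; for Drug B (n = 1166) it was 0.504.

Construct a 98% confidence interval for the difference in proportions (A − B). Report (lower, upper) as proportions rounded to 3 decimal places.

The two standard errors are √(0.4360×0.5640/909) = 0.01645 and √(0.5040×0.4960/1166) = 0.01464.
Because the samples are independent, SE_diff = √(0.01645² + 0.01464²) = 0.02202.
Using z* = 2.326 for 98%, ME = 2.326 × 0.02202 = 0.05122.
p̂₁ − p̂₂ = -0.0680; interval -0.0680 ± 0.05122 gives (-0.119, -0.017).

(-0.119, -0.017)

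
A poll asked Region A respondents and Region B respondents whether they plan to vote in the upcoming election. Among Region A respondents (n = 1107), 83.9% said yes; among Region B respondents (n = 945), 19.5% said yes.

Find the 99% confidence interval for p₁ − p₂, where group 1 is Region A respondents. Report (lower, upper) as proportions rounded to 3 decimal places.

Each SE is √(p̂(1−p̂)/n): √(0.8390·0.1610/1107) = 0.01105 and √(0.1950·0.8050/945) = 0.01289.
SE(p̂₁ − p̂₂) = √(SE₁² + SE₂²) = √(0.0001221025 + 0.0001661521) = 0.01698, since the two samples are independent.
At 99% confidence z* = 2.576; margin = 2.576 × 0.01698 = 0.04374.
The difference is 0.8390 − 0.1950 = 0.6440, so the interval is 0.6440 ± 0.04374 = (0.600, 0.688).

(0.600, 0.688)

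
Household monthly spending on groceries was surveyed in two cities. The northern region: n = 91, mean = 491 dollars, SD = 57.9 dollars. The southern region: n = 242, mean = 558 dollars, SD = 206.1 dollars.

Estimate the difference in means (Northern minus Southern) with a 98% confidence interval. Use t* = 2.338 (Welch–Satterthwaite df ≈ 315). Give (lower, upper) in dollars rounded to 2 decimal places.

Standard errors of each mean: 57.9/√91 = 6.0696 and 206.1/√242 = 13.2486.
SE(x̄₁ − x̄₂) = √(6.0696² + 13.2486²) = 14.5728 for independent samples with unequal variances.
With t* = 2.338, the margin is 2.338 × 14.5728 = 34.0712.
x̄₁ − x̄₂ = 491 − 558 = -67.0000; the interval is -67.0000 ± 34.0712 = (-101.07, -32.93).

(-101.07, -32.93)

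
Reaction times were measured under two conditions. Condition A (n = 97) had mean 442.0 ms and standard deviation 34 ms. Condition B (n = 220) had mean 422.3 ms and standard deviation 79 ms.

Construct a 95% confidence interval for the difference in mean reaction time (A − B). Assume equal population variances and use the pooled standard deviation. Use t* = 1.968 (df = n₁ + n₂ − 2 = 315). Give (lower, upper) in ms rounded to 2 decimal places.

s_p = √[((n₁−1)s₁² + (n₂−1)s₂²)/(n₁+n₂−2)] = √[(96·34² + 219·79²)/315] = 68.4930.
SE = 68.4930·√(1/97 + 1/220) = 8.3479.
With t* = 1.968, margin = 1.968 × 8.3479 = 16.4287.
x̄₁ − x̄₂ = 442.0 − 422.3 = 19.7000; interval 19.7000 ± 16.4287 = (3.27, 36.13).

(3.27, 36.13)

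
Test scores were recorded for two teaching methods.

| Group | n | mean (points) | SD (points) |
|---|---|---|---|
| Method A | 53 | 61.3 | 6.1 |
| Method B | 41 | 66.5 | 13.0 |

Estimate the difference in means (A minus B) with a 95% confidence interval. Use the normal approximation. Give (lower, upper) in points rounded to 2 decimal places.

Per-group SEs: s₁/√n₁ = 6.1/√53 = 0.8379, s₂/√n₂ = 13.0/√41 = 2.0303.
Unpooled SE of the difference: √(0.70207641 + 4.12211809) = 2.1964.
Margin of error = z* · SE = 1.960 × 2.1964 = 4.3049.
x̄₁ − x̄₂ = 61.3 − 66.5 = -5.2000.
CI: -5.2000 ± 4.3049 = (-9.50, -0.90).

(-9.50, -0.90)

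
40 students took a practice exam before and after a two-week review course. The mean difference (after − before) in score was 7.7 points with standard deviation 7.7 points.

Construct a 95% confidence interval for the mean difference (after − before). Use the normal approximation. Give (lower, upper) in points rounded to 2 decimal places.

This is a matched-pairs design, so SE = s_d/√n = 7.7/√40 = 1.2175.
Margin = 1.960 × 1.2175 = 2.3863; the interval is 7.7 ± 2.3863 = (5.31, 10.09).

(5.31, 10.09)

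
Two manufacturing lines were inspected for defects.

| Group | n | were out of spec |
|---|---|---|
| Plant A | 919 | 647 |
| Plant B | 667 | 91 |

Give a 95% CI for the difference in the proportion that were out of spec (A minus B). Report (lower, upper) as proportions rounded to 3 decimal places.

Sample proportions: 647/919 = 0.7040, 91/667 = 0.1364.
Each SE is √(p̂(1−p̂)/n): √(0.7040·0.2960/919) = 0.01506 and √(0.1364·0.8636/667) = 0.01329.
SE(p̂₁ − p̂₂) = √(SE₁² + SE₂²) = √(0.0002268036 + 0.0001766241) = 0.02009, since the two samples are independent.
At 95% confidence z* = 1.960; margin = 1.960 × 0.02009 = 0.03938.
The difference is 0.7040 − 0.1364 = 0.5676, so the interval is 0.5676 ± 0.03938 = (0.528, 0.607).

(0.528, 0.607)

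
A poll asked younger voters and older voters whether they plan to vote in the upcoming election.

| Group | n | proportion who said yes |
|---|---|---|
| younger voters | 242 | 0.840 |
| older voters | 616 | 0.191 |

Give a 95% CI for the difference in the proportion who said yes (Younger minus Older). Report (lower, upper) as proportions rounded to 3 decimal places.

(0.593, 0.705)

The two standard errors are √(0.8400×0.1600/242) = 0.02357 and √(0.1910×0.8090/616) = 0.01584.
Because the samples are independent, SE_diff = √(0.02357² + 0.01584²) = 0.02840.
Using z* = 1.960 for 95%, ME = 1.960 × 0.02840 = 0.05566.
p̂₁ − p̂₂ = 0.6490; interval 0.6490 ± 0.05566 gives (0.593, 0.705).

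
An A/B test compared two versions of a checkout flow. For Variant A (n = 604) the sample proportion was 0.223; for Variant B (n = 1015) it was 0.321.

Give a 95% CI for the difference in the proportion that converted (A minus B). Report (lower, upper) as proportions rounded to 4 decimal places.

SE₁ = √(p̂₁(1−p̂₁)/n₁) = √(0.2230·0.7770/604) = 0.01694; SE₂ = √(0.3210·0.6790/1015) = 0.01465.
Independent samples: SE of the difference = √(SE₁² + SE₂²) = √(0.0002869636 + 0.0002146225) = 0.02240.
z* for 95% confidence is 1.960, so the margin of error is 1.960 × 0.02240 = 0.04390.
Point estimate p̂₁ − p̂₂ = 0.2230 − 0.3210 = -0.0980.
-0.0980 ± 0.04390 → (-0.1419, -0.0541).

(-0.1419, -0.0541)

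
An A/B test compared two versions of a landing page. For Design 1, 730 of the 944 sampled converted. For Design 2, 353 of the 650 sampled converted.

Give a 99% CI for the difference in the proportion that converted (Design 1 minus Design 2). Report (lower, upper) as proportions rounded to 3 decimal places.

(0.169, 0.292)

p̂₁ = 730/944 = 0.7733 and p̂₂ = 353/650 = 0.5431.
SE₁ = √(p̂₁(1−p̂₁)/n₁) = √(0.7733·0.2267/944) = 0.01363; SE₂ = √(0.5431·0.4569/650) = 0.01954.
Independent samples: SE of the difference = √(SE₁² + SE₂²) = √(0.0001857769 + 0.0003818116) = 0.02382.
z* for 99% confidence is 2.576, so the margin of error is 2.576 × 0.02382 = 0.06136.
Point estimate p̂₁ − p̂₂ = 0.7733 − 0.5431 = 0.2302.
0.2302 ± 0.06136 → (0.169, 0.292).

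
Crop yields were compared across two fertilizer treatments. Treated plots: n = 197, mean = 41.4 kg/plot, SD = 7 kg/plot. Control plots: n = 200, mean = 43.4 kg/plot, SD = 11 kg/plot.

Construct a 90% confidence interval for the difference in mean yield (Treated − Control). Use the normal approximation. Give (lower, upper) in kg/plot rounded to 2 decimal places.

(-3.52, -0.48)

Per-group SEs: s₁/√n₁ = 7/√197 = 0.4987, s₂/√n₂ = 11/√200 = 0.7778.
Unpooled SE of the difference: √(0.24870169 + 0.60497284) = 0.9239.
Margin of error = z* · SE = 1.645 × 0.9239 = 1.5198.
x̄₁ − x̄₂ = 41.4 − 43.4 = -2.0000.
CI: -2.0000 ± 1.5198 = (-3.52, -0.48).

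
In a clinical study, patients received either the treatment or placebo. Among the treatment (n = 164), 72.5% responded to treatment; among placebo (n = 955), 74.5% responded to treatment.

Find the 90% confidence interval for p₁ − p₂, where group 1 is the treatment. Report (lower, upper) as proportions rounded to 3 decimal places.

(-0.082, 0.042)

The two standard errors are √(0.7250×0.2750/164) = 0.03487 and √(0.7450×0.2550/955) = 0.01410.
Because the samples are independent, SE_diff = √(0.03487² + 0.01410²) = 0.03761.
Using z* = 1.645 for 90%, ME = 1.645 × 0.03761 = 0.06187.
p̂₁ − p̂₂ = -0.0200; interval -0.0200 ± 0.06187 gives (-0.082, 0.042).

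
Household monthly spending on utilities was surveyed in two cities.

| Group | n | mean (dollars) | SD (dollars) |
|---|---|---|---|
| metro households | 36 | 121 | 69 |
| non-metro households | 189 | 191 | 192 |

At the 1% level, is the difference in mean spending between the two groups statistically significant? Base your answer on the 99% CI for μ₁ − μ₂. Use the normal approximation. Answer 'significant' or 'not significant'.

Per-group SEs: s₁/√n₁ = 69/√36 = 11.5000, s₂/√n₂ = 192/√189 = 13.9659.
Unpooled SE of the difference: √(132.25 + 195.04636281) = 18.0913.
Margin of error = z* · SE = 2.576 × 18.0913 = 46.6032.
x̄₁ − x̄₂ = 121 − 191 = -70.0000.
CI: -70.0000 ± 46.6032 = (-116.6032, -23.3968).
The interval (-116.6032, -23.3968) does not contain 0, so the difference is significant.

significant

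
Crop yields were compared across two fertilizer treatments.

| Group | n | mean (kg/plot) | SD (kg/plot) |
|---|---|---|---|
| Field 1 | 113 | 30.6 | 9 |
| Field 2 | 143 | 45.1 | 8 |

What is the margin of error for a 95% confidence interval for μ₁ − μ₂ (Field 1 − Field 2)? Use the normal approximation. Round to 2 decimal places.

SE₁ = s₁/√n₁ = 9/√113 = 0.8466; SE₂ = 8/√143 = 0.6690.
Independent samples, unequal variances: SE_diff = √(SE₁² + SE₂²) = √(0.71673156 + 0.447561) = 1.0790.
z* = 1.960, so margin of error = 1.960 × 1.0790 = 2.1148.

2.11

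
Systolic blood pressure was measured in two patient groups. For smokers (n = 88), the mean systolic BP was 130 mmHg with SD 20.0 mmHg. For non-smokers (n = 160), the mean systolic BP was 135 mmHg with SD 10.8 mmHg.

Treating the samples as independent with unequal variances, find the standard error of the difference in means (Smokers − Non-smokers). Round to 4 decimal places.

2.2966

SE₁ = s₁/√n₁ = 20.0/√88 = 2.1320; SE₂ = 10.8/√160 = 0.8538.
Independent samples, unequal variances: SE_diff = √(SE₁² + SE₂²) = √(4.545424 + 0.72897444) = 2.2966.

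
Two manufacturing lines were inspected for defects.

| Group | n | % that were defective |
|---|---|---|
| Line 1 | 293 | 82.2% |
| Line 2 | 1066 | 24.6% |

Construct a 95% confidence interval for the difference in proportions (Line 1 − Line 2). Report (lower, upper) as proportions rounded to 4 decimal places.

SE₁ = √(p̂₁(1−p̂₁)/n₁) = √(0.8220·0.1780/293) = 0.02235; SE₂ = √(0.2460·0.7540/1066) = 0.01319.
Independent samples: SE of the difference = √(SE₁² + SE₂²) = √(0.0004995225 + 0.0001739761) = 0.02595.
z* for 95% confidence is 1.960, so the margin of error is 1.960 × 0.02595 = 0.05086.
Point estimate p̂₁ − p̂₂ = 0.8220 − 0.2460 = 0.5760.
0.5760 ± 0.05086 → (0.5251, 0.6269).

(0.5251, 0.6269)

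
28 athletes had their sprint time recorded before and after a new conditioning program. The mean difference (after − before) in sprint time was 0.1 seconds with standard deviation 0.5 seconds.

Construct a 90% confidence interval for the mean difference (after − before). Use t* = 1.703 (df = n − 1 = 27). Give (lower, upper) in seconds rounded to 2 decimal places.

Paired design: SE = s_d/√n = 0.5/√28 = 0.0945.
t* = 1.703; margin of error = 1.703 × 0.0945 = 0.1609.
0.1 ± 0.1609 → (-0.06, 0.26).

(-0.06, 0.26)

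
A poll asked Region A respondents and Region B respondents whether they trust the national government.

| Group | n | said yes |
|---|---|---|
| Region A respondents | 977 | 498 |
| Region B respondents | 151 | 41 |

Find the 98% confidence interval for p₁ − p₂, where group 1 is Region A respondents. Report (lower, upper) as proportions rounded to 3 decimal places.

(0.146, 0.330)

Sample proportions: 498/977 = 0.5097, 41/151 = 0.2715.
Each SE is √(p̂(1−p̂)/n): √(0.5097·0.4903/977) = 0.01599 and √(0.2715·0.7285/151) = 0.03619.
SE(p̂₁ − p̂₂) = √(SE₁² + SE₂²) = √(0.0002556801 + 0.0013097161) = 0.03957, since the two samples are independent.
At 98% confidence z* = 2.326; margin = 2.326 × 0.03957 = 0.09204.
The difference is 0.5097 − 0.2715 = 0.2382, so the interval is 0.2382 ± 0.09204 = (0.146, 0.330).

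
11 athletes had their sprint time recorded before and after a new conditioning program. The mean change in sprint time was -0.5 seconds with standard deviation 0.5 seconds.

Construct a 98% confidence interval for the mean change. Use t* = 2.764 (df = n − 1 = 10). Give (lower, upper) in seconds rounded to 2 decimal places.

(-0.92, -0.08)

Paired design: SE = s_d/√n = 0.5/√11 = 0.1508.
t* = 2.764; margin of error = 2.764 × 0.1508 = 0.4168.
-0.5 ± 0.4168 → (-0.92, -0.08).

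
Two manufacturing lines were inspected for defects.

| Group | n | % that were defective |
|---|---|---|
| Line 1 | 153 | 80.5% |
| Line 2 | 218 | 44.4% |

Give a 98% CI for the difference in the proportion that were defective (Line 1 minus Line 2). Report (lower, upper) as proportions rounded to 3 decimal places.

(0.253, 0.469)

SE₁ = √(p̂₁(1−p̂₁)/n₁) = √(0.8050·0.1950/153) = 0.03203; SE₂ = √(0.4440·0.5560/218) = 0.03365.
Independent samples: SE of the difference = √(SE₁² + SE₂²) = √(0.0010259209 + 0.0011323225) = 0.04646.
z* for 98% confidence is 2.326, so the margin of error is 2.326 × 0.04646 = 0.10807.
Point estimate p̂₁ − p̂₂ = 0.8050 − 0.4440 = 0.3610.
0.3610 ± 0.10807 → (0.253, 0.469).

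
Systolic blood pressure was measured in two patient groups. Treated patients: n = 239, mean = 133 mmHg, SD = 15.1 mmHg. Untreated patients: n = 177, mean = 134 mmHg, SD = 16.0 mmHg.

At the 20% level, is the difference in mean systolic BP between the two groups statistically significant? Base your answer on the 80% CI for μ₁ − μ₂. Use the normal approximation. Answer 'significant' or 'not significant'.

SE₁ = s₁/√n₁ = 15.1/√239 = 0.9767; SE₂ = 16.0/√177 = 1.2026.
Independent samples, unequal variances: SE_diff = √(SE₁² + SE₂²) = √(0.95394289 + 1.44624676) = 1.5493.
z* = 1.282, so margin of error = 1.282 × 1.5493 = 1.9862.
Difference in means = 133 − 134 = -1.0000.
-1.0000 ± 1.9862 → (-2.9862, 0.9862).
The interval (-2.9862, 0.9862) contains 0, so the difference is not significant.

not significant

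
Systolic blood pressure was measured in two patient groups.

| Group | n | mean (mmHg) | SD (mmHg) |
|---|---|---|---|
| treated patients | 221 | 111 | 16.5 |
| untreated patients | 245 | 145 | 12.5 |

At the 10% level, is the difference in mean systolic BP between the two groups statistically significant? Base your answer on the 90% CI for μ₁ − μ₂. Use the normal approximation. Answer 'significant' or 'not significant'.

SE₁ = s₁/√n₁ = 16.5/√221 = 1.1099; SE₂ = 12.5/√245 = 0.7986.
Independent samples, unequal variances: SE_diff = √(SE₁² + SE₂²) = √(1.23187801 + 0.63776196) = 1.3673.
z* = 1.645, so margin of error = 1.645 × 1.3673 = 2.2492.
Difference in means = 111 − 145 = -34.0000.
-34.0000 ± 2.2492 → (-36.2492, -31.7508).
The interval (-36.2492, -31.7508) does not contain 0, so the difference is significant.

significant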